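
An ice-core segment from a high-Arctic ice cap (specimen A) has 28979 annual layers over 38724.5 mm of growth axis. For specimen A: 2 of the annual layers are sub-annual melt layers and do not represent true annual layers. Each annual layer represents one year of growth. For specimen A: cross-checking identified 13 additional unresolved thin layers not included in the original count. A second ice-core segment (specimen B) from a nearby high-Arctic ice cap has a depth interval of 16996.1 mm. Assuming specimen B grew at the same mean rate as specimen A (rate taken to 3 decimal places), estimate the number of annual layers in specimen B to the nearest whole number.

Specimen A: correcting the raw count gives 28979 − 2 + 13 = 28990 true annual layers.
A: 38724.5 mm over 28990 years gives 38724.5 / 28990 ≈ 1.336 mm/year.
For B, 16996.1 / 1.336 = 12721.63 years ≈ 12722 annual layers.

12722 annual layers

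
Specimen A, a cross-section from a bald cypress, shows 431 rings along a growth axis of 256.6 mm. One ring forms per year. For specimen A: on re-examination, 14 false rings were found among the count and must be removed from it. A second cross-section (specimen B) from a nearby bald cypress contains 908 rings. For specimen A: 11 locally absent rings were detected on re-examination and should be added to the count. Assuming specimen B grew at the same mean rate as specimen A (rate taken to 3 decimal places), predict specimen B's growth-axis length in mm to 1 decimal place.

Specimen A: true ring count = 431 − 14 + 11 = 428.
A: Extension rate ≈ 256.6 / 428 = 0.600 mm/yr.
Length of B = 0.600 × 908 = 544.8 mm.

544.8 mm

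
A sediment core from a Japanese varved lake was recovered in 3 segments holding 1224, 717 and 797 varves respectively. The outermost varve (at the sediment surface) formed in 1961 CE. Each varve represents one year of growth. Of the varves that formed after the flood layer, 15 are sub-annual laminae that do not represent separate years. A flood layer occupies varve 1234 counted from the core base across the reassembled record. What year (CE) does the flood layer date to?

472 CE

Total varves = 1224 + 717 + 797 = 2738.
2738 − 1234 = 1504 varves lie beyond the flood layer toward the sediment surface.
Removing the 15 false varves leaves 1504 − 15 = 1489 true varves beyond the flood layer.
The varve at the sediment surface is 1961 CE, so the flood layer dates to 1961 − 1489 = 472 CE.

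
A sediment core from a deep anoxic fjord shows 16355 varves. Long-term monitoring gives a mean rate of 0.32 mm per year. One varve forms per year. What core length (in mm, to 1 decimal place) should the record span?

5233.6 mm

The record spans 16355 years at 0.32 mm per year.
16355 years at 0.32 mm/year gives 0.32 × 16355 = 5233.6 mm.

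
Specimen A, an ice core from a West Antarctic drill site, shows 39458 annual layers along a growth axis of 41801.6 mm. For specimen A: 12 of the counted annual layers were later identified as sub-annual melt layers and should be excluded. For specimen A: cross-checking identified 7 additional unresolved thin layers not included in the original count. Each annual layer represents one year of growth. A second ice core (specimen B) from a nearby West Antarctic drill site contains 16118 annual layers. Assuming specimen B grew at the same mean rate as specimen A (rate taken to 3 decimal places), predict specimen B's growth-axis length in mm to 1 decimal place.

Specimen A: adjusted count: 39458 − 12 + 7 = 39453 annual layers.
A: 41801.6 mm over 39453 years gives 41801.6 / 39453 ≈ 1.060 mm/year.
B's length ≈ 1.060 × 16118 = 17085.1 mm.

17085.1 mm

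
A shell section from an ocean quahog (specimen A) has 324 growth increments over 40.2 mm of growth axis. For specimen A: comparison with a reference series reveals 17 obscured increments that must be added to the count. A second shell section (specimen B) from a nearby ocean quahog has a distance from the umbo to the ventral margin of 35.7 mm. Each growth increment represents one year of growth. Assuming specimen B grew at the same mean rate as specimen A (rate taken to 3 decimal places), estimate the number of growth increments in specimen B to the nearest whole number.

Specimen A: after corrections the count is 324 + 17 = 341 growth increments.
A: Extension rate ≈ 40.2 / 341 = 0.118 mm per year.
B spans 35.7 / 0.118 = 302.54 years ≈ 303 growth increments.

303 growth increments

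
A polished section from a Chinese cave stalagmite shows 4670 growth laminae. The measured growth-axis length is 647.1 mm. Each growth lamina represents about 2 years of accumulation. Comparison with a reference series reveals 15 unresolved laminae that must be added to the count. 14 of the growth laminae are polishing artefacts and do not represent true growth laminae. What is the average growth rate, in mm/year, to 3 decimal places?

True growth lamina count = 4670 − 14 + 15 = 4671.
Multiplying by 2 years per growth lamina: 4671 × 2 = 9342 years.
Extension rate ≈ 647.1 / 9342 = 0.069 mm/year.

0.069 mm/year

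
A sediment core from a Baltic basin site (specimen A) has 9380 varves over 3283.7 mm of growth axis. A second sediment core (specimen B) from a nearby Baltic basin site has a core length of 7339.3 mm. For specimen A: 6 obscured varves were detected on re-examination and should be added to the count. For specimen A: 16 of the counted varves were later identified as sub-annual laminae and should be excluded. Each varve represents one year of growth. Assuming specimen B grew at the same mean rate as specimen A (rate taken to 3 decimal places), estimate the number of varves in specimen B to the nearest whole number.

20969 varves

Specimen A: true varve count = 9380 − 16 + 6 = 9370.
A: Extension rate ≈ 3283.7 / 9370 = 0.350 mm per year.
For B, 7339.3 / 0.350 = 20969.43 years ≈ 20969 varves.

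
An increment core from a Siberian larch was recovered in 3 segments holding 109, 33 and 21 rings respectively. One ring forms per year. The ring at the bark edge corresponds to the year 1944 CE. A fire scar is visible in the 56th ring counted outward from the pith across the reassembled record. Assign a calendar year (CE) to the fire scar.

Total rings = 109 + 33 + 21 = 163.
163 − 56 = 107 rings lie beyond the fire scar toward the bark edge.
1944 − 107 = 1837 CE.

1837 CE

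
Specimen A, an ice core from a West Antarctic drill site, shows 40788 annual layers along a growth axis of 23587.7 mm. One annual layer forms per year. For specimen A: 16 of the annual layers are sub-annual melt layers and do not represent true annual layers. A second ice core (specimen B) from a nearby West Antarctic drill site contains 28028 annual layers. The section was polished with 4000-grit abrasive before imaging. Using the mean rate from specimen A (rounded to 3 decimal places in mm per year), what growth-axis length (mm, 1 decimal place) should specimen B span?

16228.2 mm

Specimen A: after corrections the count is 40788 − 16 = 40772 annual layers.
A: 23587.7 mm over 40772 years gives 23587.7 / 40772 ≈ 0.579 mm per year.
For B, 0.579 mm/year × 28028 years = 16228.2 mm.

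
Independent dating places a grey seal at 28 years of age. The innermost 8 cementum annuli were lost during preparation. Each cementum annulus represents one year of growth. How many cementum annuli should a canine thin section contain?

Expected cementum annuli over 28 years: 28.
Subtracting the 8 cementum annuli not captured gives 28 − 8 = 20 cementum annuli in the record.

20 cementum annuli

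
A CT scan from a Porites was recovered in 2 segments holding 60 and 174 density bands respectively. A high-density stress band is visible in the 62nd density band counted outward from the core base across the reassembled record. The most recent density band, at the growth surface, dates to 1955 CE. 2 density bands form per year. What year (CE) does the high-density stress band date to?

1869 CE

Total density bands = 60 + 174 = 234.
234 − 62 = 172 density bands lie beyond the high-density stress band toward the growth surface.
Dividing by 2 density bands per year: 172 / 2 = 86 years.
1955 − 86 = 1869 CE.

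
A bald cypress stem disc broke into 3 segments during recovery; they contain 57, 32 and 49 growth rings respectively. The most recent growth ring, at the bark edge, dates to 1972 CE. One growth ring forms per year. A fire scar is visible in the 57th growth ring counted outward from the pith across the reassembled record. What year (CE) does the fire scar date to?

Total growth rings = 57 + 32 + 49 = 138.
Between growth ring 57 and the bark edge there are 138 − 57 = 81 growth rings.
1972 − 81 = 1891 CE.

1891 CE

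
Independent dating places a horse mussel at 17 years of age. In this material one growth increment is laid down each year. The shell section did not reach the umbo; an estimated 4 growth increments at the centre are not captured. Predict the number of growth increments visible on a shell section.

At one growth increment per year, 17 years correspond to 17 growth increments.
Less the 4 uncaptured growth increments: 17 − 4 = 13.

13 growth increments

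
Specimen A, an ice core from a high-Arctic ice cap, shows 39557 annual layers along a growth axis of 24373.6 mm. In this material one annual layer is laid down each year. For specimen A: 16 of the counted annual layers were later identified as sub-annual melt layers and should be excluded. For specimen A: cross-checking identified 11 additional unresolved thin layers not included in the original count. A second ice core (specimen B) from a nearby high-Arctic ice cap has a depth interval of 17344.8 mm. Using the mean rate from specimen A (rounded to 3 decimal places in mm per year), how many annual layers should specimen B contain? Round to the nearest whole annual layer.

Specimen A: correcting the raw count gives 39557 − 16 + 11 = 39552 true annual layers.
A: Extension rate ≈ 24373.6 / 39552 = 0.616 mm per year.
For B, 17344.8 / 0.616 = 28157.14 years ≈ 28157 annual layers.

28157 annual layers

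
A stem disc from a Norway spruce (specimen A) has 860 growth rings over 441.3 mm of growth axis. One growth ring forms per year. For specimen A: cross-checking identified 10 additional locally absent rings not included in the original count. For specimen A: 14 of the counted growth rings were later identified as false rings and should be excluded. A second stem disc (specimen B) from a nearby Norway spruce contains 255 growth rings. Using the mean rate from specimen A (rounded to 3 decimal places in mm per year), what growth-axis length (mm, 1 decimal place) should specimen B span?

Specimen A: after corrections the count is 860 − 14 + 10 = 856 growth rings.
A: Extension rate ≈ 441.3 / 856 = 0.516 mm per year.
B's length ≈ 0.516 × 255 = 131.6 mm.

131.6 mm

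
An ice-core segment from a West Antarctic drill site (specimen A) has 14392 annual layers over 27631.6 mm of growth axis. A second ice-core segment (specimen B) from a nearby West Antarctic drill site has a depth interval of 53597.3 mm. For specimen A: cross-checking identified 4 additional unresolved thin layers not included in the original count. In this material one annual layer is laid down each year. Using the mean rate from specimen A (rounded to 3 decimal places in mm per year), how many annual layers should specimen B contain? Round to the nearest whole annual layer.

27930 annual layers

Specimen A: true annual layer count = 14392 + 4 = 14396.
A: 27631.6 mm over 14396 years gives 27631.6 / 14396 ≈ 1.919 mm/yr.
Specimen B: 53597.3 mm / 1.919 mm per year = 27929.81 years ≈ 27930 annual layers.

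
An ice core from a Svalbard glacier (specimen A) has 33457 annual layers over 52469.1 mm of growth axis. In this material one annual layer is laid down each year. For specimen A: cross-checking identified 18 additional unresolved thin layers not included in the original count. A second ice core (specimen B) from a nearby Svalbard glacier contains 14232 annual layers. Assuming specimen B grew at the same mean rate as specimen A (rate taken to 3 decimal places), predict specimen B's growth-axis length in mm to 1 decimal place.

22301.5 mm

Specimen A: after corrections the count is 33457 + 18 = 33475 annual layers.
A: 52469.1 mm over 33475 years gives 52469.1 / 33475 ≈ 1.567 mm/year.
B's length ≈ 1.567 × 14232 = 22301.5 mm.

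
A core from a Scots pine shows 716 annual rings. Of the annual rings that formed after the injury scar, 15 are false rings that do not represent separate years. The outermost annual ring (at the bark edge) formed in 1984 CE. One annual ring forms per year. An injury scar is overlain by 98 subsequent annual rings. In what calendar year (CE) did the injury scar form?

1901 CE

There are 98 annual rings younger than the injury scar.
98 − 15 false = 83 true annual rings after the injury scar.
1984 − 83 = 1901 CE.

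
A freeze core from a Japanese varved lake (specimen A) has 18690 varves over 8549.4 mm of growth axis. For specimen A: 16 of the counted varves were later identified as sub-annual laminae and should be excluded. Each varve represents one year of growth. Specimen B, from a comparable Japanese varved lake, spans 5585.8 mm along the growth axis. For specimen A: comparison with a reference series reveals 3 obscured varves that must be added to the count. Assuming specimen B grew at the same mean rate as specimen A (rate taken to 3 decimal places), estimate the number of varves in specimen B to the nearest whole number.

12196 varves

Specimen A: true varve count = 18690 − 16 + 3 = 18677.
A: 8549.4 mm over 18677 years gives 8549.4 / 18677 ≈ 0.458 mm per year.
Specimen B: 5585.8 mm / 0.458 mm per year = 12196.07 years ≈ 12196 varves.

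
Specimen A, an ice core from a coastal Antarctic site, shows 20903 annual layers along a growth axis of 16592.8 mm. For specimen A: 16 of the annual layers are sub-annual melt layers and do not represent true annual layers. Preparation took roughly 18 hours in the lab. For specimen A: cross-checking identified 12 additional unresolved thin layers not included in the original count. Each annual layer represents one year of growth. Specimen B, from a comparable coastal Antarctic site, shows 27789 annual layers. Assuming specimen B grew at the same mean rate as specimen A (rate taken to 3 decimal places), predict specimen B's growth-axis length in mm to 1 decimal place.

Specimen A: after corrections the count is 20903 − 16 + 12 = 20899 annual layers.
A: Extension rate ≈ 16592.8 / 20899 = 0.794 mm per year.
B's length ≈ 0.794 × 27789 = 22064.5 mm.

22064.5 mm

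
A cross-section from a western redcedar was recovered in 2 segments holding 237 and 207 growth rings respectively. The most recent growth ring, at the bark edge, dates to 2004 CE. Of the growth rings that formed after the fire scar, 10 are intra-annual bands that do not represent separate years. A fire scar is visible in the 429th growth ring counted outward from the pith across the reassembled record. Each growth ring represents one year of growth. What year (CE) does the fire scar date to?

Total growth rings = 237 + 207 = 444.
The fire scar sits at growth ring 429 from the pith, so 444 − 429 = 15 growth rings formed after it.
15 − 10 false = 5 true growth rings after the fire scar.
2004 − 5 = 1999 CE.

1999 CE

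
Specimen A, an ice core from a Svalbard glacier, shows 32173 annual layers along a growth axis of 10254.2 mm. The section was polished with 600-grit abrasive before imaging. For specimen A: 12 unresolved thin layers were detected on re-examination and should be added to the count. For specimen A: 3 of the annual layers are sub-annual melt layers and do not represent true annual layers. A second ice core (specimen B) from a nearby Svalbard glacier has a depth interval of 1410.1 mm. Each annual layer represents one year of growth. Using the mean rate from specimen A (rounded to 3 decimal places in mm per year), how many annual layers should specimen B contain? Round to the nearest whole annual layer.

4420 annual layers

Specimen A: true annual layer count = 32173 − 3 + 12 = 32182.
A: Mean rate = 10254.2 mm / 32182 years ≈ 0.319 mm/year.
For B, 1410.1 / 0.319 = 4420.38 years ≈ 4420 annual layers.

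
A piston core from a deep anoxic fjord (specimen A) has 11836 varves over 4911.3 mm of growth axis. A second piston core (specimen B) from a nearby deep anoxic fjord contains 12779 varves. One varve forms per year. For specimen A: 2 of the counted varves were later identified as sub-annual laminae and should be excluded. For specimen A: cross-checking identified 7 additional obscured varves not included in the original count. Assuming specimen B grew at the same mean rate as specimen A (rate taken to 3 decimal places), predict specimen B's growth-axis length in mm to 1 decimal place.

5303.3 mm

Specimen A: correcting the raw count gives 11836 − 2 + 7 = 11841 true varves.
A: Extension rate ≈ 4911.3 / 11841 = 0.415 mm/yr.
Length of B = 0.415 × 12779 = 5303.3 mm.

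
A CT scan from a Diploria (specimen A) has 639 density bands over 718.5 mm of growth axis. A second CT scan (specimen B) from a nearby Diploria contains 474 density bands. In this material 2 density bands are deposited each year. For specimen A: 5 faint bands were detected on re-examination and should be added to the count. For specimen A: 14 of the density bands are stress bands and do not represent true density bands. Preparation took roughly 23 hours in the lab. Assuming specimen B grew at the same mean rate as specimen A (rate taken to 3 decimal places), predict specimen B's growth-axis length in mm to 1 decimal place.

Specimen A: correcting the raw count gives 639 − 14 + 5 = 630 true density bands.
Specimen A: with 2 density bands per year, 630 / 2 = 315 years.
A: Mean rate = 718.5 mm / 315 years ≈ 2.281 mm/year.
Specimen B: with 2 density bands per year, 474 / 2 = 237 years. Length of B = 2.281 × 237 = 540.6 mm.

540.6 mm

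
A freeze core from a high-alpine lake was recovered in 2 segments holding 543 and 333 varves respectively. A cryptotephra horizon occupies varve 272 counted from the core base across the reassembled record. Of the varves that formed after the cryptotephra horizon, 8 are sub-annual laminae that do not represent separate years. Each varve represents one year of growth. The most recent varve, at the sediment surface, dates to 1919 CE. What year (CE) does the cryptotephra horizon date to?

1323 CE

Total varves = 543 + 333 = 876.
Between varve 272 and the sediment surface there are 876 − 272 = 604 varves.
604 − 8 false = 596 true varves after the cryptotephra horizon.
1919 − 596 = 1323 CE.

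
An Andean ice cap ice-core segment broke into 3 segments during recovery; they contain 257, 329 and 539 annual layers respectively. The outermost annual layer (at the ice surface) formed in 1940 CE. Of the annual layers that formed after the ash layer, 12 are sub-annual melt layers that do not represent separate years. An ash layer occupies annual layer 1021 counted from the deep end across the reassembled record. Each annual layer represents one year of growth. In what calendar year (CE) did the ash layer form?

1848 CE

Total annual layers = 257 + 329 + 539 = 1125.
Between annual layer 1021 and the ice surface there are 1125 − 1021 = 104 annual layers.
Removing the 12 false annual layers leaves 104 − 12 = 92 true annual layers beyond the ash layer.
1940 − 92 = 1848 CE.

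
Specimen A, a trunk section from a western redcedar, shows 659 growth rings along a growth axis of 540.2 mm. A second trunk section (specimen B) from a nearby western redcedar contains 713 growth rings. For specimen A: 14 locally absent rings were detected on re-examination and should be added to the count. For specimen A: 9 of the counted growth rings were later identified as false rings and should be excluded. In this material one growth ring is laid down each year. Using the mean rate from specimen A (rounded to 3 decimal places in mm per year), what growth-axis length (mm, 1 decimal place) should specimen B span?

580.4 mm

Specimen A: adjusted count: 659 − 9 + 14 = 664 growth rings.
A: Mean rate = 540.2 mm / 664 years ≈ 0.814 mm per year.
B's length ≈ 0.814 × 713 = 580.4 mm.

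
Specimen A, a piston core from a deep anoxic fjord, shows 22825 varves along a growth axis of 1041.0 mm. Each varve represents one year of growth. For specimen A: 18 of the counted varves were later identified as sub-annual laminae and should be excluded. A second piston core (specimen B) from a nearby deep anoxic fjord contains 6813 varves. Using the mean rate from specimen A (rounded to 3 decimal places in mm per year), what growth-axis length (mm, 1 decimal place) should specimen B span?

Specimen A: after corrections the count is 22825 − 18 = 22807 varves.
A: Extension rate ≈ 1041.0 / 22807 = 0.046 mm/year.
For B, 0.046 mm/year × 6813 years = 313.4 mm.

313.4 mm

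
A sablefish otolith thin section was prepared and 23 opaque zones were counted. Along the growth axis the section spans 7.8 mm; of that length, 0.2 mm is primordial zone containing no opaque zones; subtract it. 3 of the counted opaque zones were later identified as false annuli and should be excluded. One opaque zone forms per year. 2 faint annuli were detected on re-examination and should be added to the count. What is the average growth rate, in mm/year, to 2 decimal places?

0.35 mm/year

After corrections the count is 23 − 3 + 2 = 22 opaque zones.
Removing the 0.2 mm offcut leaves 7.8 − 0.2 = 7.6 mm.
7.6 mm over 22 years gives 7.6 / 22 ≈ 0.35 mm/year.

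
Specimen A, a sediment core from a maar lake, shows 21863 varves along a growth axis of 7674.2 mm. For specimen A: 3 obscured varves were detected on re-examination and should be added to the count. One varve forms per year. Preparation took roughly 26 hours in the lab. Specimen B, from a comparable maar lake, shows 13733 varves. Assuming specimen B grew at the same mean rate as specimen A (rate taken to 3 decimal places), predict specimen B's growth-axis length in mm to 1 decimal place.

4820.3 mm

Specimen A: after corrections the count is 21863 + 3 = 21866 varves.
A: Extension rate ≈ 7674.2 / 21866 = 0.351 mm/yr.
B's length ≈ 0.351 × 13733 = 4820.3 mm.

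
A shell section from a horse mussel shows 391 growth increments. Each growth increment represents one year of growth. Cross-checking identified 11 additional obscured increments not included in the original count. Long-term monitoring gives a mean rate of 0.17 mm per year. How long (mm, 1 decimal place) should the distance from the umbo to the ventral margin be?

Correcting the raw count gives 391 + 11 = 402 true growth increments.
402 years at 0.17 mm/year gives 0.17 × 402 = 68.3 mm.

68.3 mm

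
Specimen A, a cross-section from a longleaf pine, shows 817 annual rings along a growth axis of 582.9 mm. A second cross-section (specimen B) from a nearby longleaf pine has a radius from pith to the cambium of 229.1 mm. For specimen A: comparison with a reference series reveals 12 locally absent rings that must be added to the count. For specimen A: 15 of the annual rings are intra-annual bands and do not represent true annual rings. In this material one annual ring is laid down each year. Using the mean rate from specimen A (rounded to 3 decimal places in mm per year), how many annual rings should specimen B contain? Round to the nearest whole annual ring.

Specimen A: after corrections the count is 817 − 15 + 12 = 814 annual rings.
A: Extension rate ≈ 582.9 / 814 = 0.716 mm/yr.
B spans 229.1 / 0.716 = 319.97 years ≈ 320 annual rings.

320 annual rings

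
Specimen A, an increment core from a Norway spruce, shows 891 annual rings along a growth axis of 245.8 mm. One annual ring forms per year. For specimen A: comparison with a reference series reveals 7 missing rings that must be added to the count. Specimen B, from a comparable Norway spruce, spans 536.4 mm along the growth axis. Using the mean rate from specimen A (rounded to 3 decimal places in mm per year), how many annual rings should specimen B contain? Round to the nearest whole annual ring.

Specimen A: after corrections the count is 891 + 7 = 898 annual rings.
A: Extension rate ≈ 245.8 / 898 = 0.274 mm per year.
For B, 536.4 / 0.274 = 1957.66 years ≈ 1958 annual rings.

1958 annual rings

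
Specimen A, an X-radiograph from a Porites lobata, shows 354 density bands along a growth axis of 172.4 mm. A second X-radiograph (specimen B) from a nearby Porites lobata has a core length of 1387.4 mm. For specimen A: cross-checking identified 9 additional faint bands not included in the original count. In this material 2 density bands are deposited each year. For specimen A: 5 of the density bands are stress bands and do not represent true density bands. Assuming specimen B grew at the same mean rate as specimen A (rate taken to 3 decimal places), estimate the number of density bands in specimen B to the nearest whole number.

2881 density bands

Specimen A: adjusted count: 354 − 5 + 9 = 358 density bands.
Specimen A: dividing by 2 density bands per year: 358 / 2 = 179 years.
A: 172.4 mm over 179 years gives 172.4 / 179 ≈ 0.963 mm/yr.
Specimen B: 1387.4 mm / 0.963 mm per year = 1440.71 years; at 2 density bands per year that is 1440.71 × 2 ≈ 2881 density bands.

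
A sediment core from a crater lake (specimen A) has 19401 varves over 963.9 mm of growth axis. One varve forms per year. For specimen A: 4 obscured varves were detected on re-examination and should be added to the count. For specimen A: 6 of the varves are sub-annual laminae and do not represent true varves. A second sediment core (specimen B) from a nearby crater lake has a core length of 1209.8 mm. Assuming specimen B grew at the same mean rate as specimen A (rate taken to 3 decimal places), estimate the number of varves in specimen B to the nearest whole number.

24196 varves

Specimen A: after corrections the count is 19401 − 6 + 4 = 19399 varves.
A: Extension rate ≈ 963.9 / 19399 = 0.050 mm/yr.
Specimen B: 1209.8 mm / 0.050 mm per year = 24196.00 years ≈ 24196 varves.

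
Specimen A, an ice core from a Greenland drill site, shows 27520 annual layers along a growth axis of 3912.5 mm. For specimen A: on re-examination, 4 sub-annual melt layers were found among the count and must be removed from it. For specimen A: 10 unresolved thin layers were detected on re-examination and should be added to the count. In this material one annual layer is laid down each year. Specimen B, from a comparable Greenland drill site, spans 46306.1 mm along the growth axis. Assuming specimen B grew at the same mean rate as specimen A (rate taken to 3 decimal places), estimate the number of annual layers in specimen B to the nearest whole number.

326099 annual layers

Specimen A: adjusted count: 27520 − 4 + 10 = 27526 annual layers.
A: Mean rate = 3912.5 mm / 27526 years ≈ 0.142 mm/year.
Specimen B: 46306.1 mm / 0.142 mm per year = 326099.30 years ≈ 326099 annual layers.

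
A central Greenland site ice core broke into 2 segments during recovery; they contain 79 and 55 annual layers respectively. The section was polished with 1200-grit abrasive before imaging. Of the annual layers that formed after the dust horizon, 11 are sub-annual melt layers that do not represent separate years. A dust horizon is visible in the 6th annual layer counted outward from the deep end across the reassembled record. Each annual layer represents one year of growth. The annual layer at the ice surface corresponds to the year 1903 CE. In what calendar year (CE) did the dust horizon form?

1786 CE

Total annual layers = 79 + 55 = 134.
The dust horizon sits at annual layer 6 from the deep end, so 134 − 6 = 128 annual layers formed after it.
128 − 11 false = 117 true annual layers after the dust horizon.
Counting back 117 years from 1903 CE places the dust horizon in 1903 − 117 = 1786 CE.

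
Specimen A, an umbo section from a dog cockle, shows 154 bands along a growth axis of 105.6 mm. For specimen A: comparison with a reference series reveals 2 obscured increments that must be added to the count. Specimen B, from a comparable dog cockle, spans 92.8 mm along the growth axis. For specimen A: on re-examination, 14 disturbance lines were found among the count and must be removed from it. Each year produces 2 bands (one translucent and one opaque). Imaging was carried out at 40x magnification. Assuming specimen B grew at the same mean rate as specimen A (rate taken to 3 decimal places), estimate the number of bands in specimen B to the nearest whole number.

Specimen A: after corrections the count is 154 − 14 + 2 = 142 bands.
Specimen A: dividing by 2 bands per year: 142 / 2 = 71 years.
A: 105.6 mm over 71 years gives 105.6 / 71 ≈ 1.487 mm/year.
Specimen B: 92.8 mm / 1.487 mm per year = 62.41 years; at 2 bands per year that is 62.41 × 2 ≈ 125 bands.

125 bands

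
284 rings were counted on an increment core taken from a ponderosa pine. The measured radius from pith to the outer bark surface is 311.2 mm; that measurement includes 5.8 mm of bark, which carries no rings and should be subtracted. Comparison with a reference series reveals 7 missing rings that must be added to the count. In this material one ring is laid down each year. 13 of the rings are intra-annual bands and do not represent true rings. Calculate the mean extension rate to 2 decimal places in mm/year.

1.10 mm/year

Adjusted count: 284 − 13 + 7 = 278 rings.
Net length = 311.2 − 5.8 = 305.4 mm.
Extension rate ≈ 305.4 / 278 = 1.10 mm/year.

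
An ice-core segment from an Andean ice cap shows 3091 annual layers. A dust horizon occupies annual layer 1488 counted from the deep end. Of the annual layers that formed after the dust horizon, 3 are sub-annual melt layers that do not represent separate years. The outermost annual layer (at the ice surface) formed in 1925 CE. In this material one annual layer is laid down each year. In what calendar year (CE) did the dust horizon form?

325 CE

The dust horizon sits at annual layer 1488 from the deep end, so 3091 − 1488 = 1603 annual layers formed after it.
Removing the 3 false annual layers leaves 1603 − 3 = 1600 true annual layers beyond the dust horizon.
1925 − 1600 = 325 CE.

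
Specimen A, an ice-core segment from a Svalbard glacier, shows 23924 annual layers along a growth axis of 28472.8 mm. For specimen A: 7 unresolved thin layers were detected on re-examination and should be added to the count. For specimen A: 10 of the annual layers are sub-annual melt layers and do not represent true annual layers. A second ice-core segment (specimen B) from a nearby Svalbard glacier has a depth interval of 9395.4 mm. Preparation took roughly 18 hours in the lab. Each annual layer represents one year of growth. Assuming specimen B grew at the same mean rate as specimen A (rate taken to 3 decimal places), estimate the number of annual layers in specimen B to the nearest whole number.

7895 annual layers

Specimen A: after corrections the count is 23924 − 10 + 7 = 23921 annual layers.
A: Mean rate = 28472.8 mm / 23921 years ≈ 1.190 mm/yr.
Specimen B: 9395.4 mm / 1.190 mm per year = 7895.29 years ≈ 7895 annual layers.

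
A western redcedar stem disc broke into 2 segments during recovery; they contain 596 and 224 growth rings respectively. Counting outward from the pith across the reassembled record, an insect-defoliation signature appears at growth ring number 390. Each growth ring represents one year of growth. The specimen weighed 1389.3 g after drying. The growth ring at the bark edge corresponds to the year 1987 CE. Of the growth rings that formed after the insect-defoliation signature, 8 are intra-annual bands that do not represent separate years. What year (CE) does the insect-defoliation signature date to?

Total growth rings = 596 + 224 = 820.
The insect-defoliation signature sits at growth ring 390 from the pith, so 820 − 390 = 430 growth rings formed after it.
Excluding 8 false growth rings: 430 − 8 = 422.
Counting back 422 years from 1987 CE places the insect-defoliation signature in 1987 − 422 = 1565 CE.

1565 CE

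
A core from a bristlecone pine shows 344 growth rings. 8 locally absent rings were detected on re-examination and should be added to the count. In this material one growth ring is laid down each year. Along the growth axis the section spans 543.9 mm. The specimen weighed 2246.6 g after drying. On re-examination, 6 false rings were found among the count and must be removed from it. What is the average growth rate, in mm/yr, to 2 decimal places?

1.57 mm/yr

Correcting the raw count gives 344 − 6 + 8 = 346 true growth rings.
Mean rate = 543.9 mm / 346 years ≈ 1.57 mm/yr.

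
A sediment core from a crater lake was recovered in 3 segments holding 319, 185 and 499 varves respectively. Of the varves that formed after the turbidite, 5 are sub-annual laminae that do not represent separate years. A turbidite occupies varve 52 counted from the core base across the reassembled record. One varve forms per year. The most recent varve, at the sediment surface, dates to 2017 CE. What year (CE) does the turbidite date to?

Total varves = 319 + 185 + 499 = 1003.
Between varve 52 and the sediment surface there are 1003 − 52 = 951 varves.
Removing the 5 false varves leaves 951 − 5 = 946 true varves beyond the turbidite.
2017 − 946 = 1071 CE.

1071 CE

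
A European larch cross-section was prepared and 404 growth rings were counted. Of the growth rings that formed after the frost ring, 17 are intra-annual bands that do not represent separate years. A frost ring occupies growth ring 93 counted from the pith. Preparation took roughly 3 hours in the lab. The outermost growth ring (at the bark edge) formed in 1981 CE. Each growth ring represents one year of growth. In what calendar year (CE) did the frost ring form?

1687 CE

The frost ring sits at growth ring 93 from the pith, so 404 − 93 = 311 growth rings formed after it.
Excluding 17 false growth rings: 311 − 17 = 294.
The growth ring at the bark edge is 1981 CE, so the frost ring dates to 1981 − 294 = 1687 CE.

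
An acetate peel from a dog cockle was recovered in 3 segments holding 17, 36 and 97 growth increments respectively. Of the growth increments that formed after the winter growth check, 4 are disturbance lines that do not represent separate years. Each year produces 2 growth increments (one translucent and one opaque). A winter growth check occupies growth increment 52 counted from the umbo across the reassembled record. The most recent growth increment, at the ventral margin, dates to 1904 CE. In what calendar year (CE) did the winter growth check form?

Total growth increments = 17 + 36 + 97 = 150.
The winter growth check sits at growth increment 52 from the umbo, so 150 − 52 = 98 growth increments formed after it.
98 − 4 false = 94 true growth increments after the winter growth check.
94 growth increments at 2 per year is 94 / 2 = 47 years.
1904 − 47 = 1857 CE.

1857 CE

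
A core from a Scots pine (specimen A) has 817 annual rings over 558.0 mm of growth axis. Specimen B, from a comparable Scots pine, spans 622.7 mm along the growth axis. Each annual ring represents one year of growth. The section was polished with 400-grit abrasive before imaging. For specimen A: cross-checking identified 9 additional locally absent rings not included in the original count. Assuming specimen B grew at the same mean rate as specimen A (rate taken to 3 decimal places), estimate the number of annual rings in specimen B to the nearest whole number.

Specimen A: correcting the raw count gives 817 + 9 = 826 true annual rings.
A: 558.0 mm over 826 years gives 558.0 / 826 ≈ 0.676 mm/yr.
Specimen B: 622.7 mm / 0.676 mm per year = 921.15 years ≈ 921 annual rings.

921 annual rings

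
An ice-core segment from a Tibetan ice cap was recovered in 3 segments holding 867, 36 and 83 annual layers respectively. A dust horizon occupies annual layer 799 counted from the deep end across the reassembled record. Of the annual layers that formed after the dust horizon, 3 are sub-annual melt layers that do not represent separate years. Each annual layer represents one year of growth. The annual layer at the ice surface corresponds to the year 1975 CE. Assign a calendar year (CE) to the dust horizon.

1791 CE

Total annual layers = 867 + 36 + 83 = 986.
986 − 799 = 187 annual layers lie beyond the dust horizon toward the ice surface.
Removing the 3 false annual layers leaves 187 − 3 = 184 true annual layers beyond the dust horizon.
Counting back 184 years from 1975 CE places the dust horizon in 1975 − 184 = 1791 CE.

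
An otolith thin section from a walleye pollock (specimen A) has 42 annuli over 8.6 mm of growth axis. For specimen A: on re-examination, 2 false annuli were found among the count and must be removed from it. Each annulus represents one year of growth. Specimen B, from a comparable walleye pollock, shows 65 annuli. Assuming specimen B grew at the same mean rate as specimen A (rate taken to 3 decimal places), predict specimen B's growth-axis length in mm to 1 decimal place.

14.0 mm

Specimen A: correcting the raw count gives 42 − 2 = 40 true annuli.
A: Extension rate ≈ 8.6 / 40 = 0.215 mm/year.
Length of B = 0.215 × 65 = 14.0 mm.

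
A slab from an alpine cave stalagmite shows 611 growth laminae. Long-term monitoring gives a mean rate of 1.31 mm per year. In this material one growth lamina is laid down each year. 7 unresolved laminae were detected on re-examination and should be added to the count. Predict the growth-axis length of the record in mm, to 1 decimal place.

After corrections the count is 611 + 7 = 618 growth laminae.
Length ≈ 1.31 × 618 = 809.6 mm.

809.6 mm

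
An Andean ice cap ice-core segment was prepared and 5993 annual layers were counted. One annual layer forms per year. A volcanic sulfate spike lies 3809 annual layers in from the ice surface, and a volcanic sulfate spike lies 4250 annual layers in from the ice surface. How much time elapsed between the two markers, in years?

441 yr

4250 − 3809 = 441 annual layers lie between the two events.
That is 441 years at one annual layer per year.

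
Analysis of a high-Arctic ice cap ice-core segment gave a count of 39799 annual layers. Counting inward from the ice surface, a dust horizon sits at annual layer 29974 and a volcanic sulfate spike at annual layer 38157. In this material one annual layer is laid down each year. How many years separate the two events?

8183 years

The two markers are separated by 38157 − 29974 = 8183 annual layers.
One annual layer per year makes the interval 8183 years.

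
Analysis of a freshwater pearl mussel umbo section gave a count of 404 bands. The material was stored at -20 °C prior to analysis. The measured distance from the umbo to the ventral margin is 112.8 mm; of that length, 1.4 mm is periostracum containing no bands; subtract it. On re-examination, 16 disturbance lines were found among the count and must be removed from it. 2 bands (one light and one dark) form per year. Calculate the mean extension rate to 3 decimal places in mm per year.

0.574 mm per year

After corrections the count is 404 − 16 = 388 bands.
388 bands at 2 per year is 388 / 2 = 194 years.
Net length = 112.8 − 1.4 = 111.4 mm.
111.4 mm over 194 years gives 111.4 / 194 ≈ 0.574 mm per year.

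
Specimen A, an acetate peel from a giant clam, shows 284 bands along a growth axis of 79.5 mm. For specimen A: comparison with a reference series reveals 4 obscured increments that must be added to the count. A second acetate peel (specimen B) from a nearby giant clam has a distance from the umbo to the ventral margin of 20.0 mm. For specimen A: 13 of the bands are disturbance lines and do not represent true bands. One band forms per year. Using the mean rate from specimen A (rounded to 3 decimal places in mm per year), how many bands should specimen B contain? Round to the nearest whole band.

69 bands

Specimen A: true band count = 284 − 13 + 4 = 275.
A: 79.5 mm over 275 years gives 79.5 / 275 ≈ 0.289 mm per year.
For B, 20.0 / 0.289 = 69.20 years ≈ 69 bands.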